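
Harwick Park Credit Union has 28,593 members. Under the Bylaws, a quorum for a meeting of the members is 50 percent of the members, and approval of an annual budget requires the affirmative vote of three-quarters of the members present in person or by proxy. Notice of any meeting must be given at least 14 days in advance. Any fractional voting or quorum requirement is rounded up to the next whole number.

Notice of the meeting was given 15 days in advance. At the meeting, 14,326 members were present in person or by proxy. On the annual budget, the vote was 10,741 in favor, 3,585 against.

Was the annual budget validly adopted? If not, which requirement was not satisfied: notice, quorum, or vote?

Invalid — vote requirement not satisfied.

Notice: 15 days given; 14 required. Satisfied.
Quorum: 50% of 28,593 = 14,296.50, rounded up to 14,297; 14,326 present. Satisfied.
Vote: requires three-fourths of those present (14,326); 3/4 of 14326 = 10744.50, rounded up to 10745, so 10,745 needed; 10,741 in favor. Not satisfied.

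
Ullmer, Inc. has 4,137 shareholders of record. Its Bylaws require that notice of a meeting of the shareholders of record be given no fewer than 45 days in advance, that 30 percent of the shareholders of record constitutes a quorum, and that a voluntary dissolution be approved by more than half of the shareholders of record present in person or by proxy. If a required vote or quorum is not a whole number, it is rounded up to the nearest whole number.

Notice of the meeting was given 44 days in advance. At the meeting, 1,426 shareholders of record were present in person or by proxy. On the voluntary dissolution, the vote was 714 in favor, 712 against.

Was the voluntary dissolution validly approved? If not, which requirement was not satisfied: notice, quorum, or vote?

Invalid — notice requirement not satisfied.

Notice: 44 days given; 45 required. Not satisfied.
Quorum: 30% of 4,137 = 1,241.10, rounded up to 1,242; 1,426 present. Satisfied.
Vote: requires a majority of those present (1,426); a majority of 1426 is 714, so 714 needed; 714 in favor. Satisfied.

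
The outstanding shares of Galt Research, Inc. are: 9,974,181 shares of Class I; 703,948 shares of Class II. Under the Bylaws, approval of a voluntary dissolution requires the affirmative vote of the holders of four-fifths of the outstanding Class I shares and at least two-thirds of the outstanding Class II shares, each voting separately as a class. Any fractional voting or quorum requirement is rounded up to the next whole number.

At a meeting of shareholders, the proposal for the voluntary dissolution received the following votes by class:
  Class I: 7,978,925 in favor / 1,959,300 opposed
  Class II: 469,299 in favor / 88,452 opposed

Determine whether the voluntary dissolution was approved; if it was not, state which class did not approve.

Not approved — the Class I shares did not give the required vote.

Class I: 4/5 of 9974181 = 7979344.80, rounded up to 7979345; 7,979,345 required, 7,978,925 in favor — not approved.
Class II: 2/3 of 703948 = 469298.67, rounded up to 469299; 469,299 required, 469,299 in favor — approved.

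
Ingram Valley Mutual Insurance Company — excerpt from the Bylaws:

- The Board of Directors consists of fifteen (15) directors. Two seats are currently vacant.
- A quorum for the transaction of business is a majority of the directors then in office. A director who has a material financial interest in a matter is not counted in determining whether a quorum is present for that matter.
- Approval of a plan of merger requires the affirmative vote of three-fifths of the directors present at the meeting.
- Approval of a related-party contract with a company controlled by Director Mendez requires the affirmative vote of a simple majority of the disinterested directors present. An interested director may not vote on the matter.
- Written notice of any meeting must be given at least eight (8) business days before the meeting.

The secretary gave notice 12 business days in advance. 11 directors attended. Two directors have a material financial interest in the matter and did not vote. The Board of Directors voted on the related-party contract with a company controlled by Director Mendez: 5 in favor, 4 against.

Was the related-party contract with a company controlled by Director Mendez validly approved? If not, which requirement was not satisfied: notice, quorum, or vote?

Notice: 12 business days given; 8 required (12 ≥ 8). Satisfied.
Quorum: 11 present, but the 2 interested directors do not count, leaving 9. Quorum is 7. Satisfied.
Vote: the related-party contract with a company controlled by Director Mendez requires a majority of the disinterested directors present (11 − 2 = 9). A majority of 9 is 5, so 5 affirmative votes are needed; 5 voted in favor. Satisfied.

Valid — all requirements satisfied.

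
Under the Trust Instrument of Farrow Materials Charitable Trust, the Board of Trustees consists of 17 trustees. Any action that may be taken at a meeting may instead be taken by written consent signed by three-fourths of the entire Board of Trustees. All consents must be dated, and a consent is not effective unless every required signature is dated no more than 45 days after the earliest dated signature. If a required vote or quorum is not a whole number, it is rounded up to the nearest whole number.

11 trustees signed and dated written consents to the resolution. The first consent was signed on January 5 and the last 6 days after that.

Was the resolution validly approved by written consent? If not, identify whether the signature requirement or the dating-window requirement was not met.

Signatures required: three-fourths of 17 — 3/4 of 17 = 12.75, rounded up to 13, so 13 needed; 11 signed. Insufficient.
Dating window: the latest signature is 6 days after the earliest; the limit is 45 days. Within the window.

Not effective — insufficient signatures.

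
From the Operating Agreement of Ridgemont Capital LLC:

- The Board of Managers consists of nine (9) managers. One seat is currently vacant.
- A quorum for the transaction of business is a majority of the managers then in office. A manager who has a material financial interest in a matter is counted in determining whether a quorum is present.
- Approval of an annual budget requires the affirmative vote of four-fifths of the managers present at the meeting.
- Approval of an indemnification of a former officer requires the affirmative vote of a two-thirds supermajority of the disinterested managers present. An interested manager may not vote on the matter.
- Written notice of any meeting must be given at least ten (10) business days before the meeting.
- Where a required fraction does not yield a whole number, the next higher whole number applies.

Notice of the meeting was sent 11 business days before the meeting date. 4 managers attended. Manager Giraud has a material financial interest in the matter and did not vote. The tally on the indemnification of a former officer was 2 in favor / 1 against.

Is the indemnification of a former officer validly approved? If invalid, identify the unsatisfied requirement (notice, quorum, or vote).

Notice: 11 business days given; 10 required (11 ≥ 10). Satisfied.
Quorum: 4 present (interested managers count toward quorum); quorum is 5. Not satisfied.
Vote: the indemnification of a former officer requires two-thirds of the disinterested managers present (4 − 1 = 3). 2/3 of 3 = 2, so 2 affirmative votes are needed; 2 voted in favor. Satisfied. (Moot — without a quorum no business can be validly transacted.)

Invalid — quorum requirement not satisfied.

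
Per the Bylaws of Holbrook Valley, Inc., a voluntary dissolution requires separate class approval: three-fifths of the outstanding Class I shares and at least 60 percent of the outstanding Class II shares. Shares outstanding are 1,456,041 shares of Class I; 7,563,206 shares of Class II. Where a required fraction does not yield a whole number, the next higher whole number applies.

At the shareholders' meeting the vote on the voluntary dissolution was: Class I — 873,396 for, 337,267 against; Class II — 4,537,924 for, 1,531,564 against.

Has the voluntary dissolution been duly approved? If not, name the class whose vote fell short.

Not approved — the Class I shares did not give the required vote.

Class I: 3/5 of 1456041 = 873624.60, rounded up to 873625; 873,625 required, 873,396 in favor — not approved.
Class II: 3/5 of 7563206 = 4537923.60, rounded up to 4537924; 4,537,924 required, 4,537,924 in favor — approved.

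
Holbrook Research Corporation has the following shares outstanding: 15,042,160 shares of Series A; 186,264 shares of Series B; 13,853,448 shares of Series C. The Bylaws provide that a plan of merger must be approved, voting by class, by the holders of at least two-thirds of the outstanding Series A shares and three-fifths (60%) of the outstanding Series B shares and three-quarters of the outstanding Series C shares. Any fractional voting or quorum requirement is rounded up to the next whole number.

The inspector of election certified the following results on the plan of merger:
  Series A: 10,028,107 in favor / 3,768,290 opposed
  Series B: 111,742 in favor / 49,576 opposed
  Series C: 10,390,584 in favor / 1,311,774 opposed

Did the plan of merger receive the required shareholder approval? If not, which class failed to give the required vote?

Not approved — the Series B shares did not give the required vote.

Series A: 2/3 of 15042160 = 10028106.67, rounded up to 10028107; 10,028,107 required, 10,028,107 in favor — approved.
Series B: 3/5 of 186264 = 111758.40, rounded up to 111759; 111,759 required, 111,742 in favor — not approved.
Series C: 3/4 of 13853448 = 10390086; 10,390,086 required, 10,390,584 in favor — approved.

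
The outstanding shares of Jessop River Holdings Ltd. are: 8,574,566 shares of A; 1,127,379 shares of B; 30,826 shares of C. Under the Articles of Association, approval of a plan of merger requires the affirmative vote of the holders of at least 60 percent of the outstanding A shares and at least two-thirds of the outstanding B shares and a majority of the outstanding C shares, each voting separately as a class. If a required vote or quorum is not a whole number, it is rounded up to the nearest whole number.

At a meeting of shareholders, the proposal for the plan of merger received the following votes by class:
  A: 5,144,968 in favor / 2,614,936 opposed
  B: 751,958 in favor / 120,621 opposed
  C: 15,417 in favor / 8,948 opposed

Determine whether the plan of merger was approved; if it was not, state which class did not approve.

A: 3/5 of 8574566 = 5144739.60, rounded up to 5144740; 5,144,740 required, 5,144,968 in favor — approved.
B: 2/3 of 1127379 = 751586; 751,586 required, 751,958 in favor — approved.
C: a majority of 30826 is 15414; 15,414 required, 15,417 in favor — approved.

Approved — every class gave the required vote.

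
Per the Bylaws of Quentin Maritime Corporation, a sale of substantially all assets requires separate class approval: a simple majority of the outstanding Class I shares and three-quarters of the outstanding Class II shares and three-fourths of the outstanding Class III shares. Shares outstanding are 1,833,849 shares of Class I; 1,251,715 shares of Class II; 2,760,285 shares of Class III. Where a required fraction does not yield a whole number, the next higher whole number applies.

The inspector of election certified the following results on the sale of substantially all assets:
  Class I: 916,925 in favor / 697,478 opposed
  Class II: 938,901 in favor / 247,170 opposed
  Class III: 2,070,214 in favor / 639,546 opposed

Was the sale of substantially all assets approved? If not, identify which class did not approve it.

Class I: a majority of 1833849 is 916925; 916,925 required, 916,925 in favor — approved.
Class II: 3/4 of 1251715 = 938786.25, rounded up to 938787; 938,787 required, 938,901 in favor — approved.
Class III: 3/4 of 2760285 = 2070213.75, rounded up to 2070214; 2,070,214 required, 2,070,214 in favor — approved.

Approved — every class gave the required vote.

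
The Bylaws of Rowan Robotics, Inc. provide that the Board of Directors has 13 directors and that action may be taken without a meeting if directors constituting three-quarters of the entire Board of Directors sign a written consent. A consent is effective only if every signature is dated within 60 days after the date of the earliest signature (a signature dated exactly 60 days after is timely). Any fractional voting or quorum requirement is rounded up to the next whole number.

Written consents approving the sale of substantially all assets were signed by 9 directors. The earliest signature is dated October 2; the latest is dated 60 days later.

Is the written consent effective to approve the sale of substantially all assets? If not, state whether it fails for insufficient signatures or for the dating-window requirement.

Not effective — insufficient signatures.

Signatures required: three-quarters of 13 — 3/4 of 13 = 9.75, rounded up to 10, so 10 needed; 9 signed. Insufficient.
Dating window: the latest signature is 60 days after the earliest; the limit is 60 days. Within the window.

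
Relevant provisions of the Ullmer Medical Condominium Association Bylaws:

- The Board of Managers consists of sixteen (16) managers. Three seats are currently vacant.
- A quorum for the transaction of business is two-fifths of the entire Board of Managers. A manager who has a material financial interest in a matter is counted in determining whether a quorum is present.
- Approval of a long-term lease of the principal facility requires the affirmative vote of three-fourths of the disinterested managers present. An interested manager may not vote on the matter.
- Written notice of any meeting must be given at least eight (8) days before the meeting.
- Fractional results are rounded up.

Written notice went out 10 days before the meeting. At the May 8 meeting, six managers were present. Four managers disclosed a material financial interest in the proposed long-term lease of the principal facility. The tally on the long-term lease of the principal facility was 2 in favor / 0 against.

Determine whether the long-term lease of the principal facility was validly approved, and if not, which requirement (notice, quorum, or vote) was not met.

Invalid — quorum requirement not satisfied.

Notice: 10 days given; 8 required (10 ≥ 8). Satisfied.
Quorum: 6 present (interested managers count toward quorum); quorum is 7. Not satisfied.
Vote: the long-term lease of the principal facility requires three-fourths of the disinterested managers present (6 − 4 = 2). 3/4 of 2 = 1.50, rounded up to 2, so 2 affirmative votes are needed; 2 voted in favor. Satisfied. (Moot — without a quorum no business can be validly transacted.)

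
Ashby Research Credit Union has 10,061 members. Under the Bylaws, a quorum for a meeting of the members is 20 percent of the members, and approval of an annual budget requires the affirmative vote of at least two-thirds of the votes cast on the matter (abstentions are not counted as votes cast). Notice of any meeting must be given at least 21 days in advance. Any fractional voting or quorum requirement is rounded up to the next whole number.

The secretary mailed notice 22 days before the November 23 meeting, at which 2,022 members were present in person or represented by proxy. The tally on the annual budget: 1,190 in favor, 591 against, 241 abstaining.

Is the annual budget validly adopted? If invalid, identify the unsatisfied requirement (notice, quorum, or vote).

Notice: 22 days given; 21 required. Satisfied.
Quorum: 20% of 10,061 = 2,012.20, rounded up to 2,013; 2,022 present. Satisfied.
Vote: requires two-thirds of the votes cast (2,022 − 241 abstaining = 1,781); 2/3 of 1781 = 1187.33, rounded up to 1188, so 1,188 needed; 1,190 in favor. Satisfied.

Valid — all requirements satisfied.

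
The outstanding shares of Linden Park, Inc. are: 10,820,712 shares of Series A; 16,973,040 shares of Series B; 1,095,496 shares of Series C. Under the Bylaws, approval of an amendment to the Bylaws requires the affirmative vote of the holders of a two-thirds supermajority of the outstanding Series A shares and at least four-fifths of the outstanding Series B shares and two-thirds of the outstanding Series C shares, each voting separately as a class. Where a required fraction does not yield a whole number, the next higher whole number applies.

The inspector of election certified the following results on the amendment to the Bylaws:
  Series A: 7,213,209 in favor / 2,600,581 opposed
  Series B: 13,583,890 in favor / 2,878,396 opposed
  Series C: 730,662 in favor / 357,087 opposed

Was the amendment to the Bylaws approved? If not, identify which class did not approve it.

Not approved — the Series A shares did not give the required vote.

Series A: 2/3 of 10820712 = 7213808; 7,213,808 required, 7,213,209 in favor — not approved.
Series B: 4/5 of 16973040 = 13578432; 13,578,432 required, 13,583,890 in favor — approved.
Series C: 2/3 of 1095496 = 730330.67, rounded up to 730331; 730,331 required, 730,662 in favor — approved.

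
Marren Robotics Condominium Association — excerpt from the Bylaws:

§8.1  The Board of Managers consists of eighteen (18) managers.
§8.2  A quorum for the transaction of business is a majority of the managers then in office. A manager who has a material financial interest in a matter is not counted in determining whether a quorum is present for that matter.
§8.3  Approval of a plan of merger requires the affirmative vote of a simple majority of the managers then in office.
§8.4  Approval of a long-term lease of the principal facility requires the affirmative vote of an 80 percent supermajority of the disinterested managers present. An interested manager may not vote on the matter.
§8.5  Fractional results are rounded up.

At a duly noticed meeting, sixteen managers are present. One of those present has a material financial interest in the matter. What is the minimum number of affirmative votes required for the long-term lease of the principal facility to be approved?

The long-term lease of the principal facility requires four-fifths of the disinterested managers present (16 − 1 = 15).
4/5 of 15 = 12.

12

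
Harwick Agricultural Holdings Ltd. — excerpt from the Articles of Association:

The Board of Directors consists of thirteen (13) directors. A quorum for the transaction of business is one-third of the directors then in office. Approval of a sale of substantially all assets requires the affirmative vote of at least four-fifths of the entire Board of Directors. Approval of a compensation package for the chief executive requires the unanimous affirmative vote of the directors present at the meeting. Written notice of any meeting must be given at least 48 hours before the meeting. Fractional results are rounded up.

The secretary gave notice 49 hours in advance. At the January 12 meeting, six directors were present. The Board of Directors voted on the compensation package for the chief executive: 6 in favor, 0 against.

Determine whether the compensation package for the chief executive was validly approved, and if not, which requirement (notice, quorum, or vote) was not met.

Notice: 49 hours given; 48 required (49 ≥ 48). Satisfied.
Quorum: 6 present; quorum is 5. Satisfied.
Vote: the compensation package for the chief executive requires the unanimous vote of the directors present (6). Unanimous means all 6, so 6 affirmative votes are needed; 6 voted in favor. Satisfied.

Valid — all requirements satisfied.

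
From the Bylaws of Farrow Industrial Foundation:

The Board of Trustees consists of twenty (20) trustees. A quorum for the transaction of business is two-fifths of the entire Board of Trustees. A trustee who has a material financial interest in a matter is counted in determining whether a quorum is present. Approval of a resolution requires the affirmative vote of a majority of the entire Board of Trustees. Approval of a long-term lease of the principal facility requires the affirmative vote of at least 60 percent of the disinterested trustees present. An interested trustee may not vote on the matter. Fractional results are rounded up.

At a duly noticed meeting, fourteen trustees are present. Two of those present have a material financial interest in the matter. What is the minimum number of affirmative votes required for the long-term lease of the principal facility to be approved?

8

The long-term lease of the principal facility requires three-fifths of the disinterested trustees present (14 − 2 = 12).
3/5 of 12 = 7.20, rounded up to 8.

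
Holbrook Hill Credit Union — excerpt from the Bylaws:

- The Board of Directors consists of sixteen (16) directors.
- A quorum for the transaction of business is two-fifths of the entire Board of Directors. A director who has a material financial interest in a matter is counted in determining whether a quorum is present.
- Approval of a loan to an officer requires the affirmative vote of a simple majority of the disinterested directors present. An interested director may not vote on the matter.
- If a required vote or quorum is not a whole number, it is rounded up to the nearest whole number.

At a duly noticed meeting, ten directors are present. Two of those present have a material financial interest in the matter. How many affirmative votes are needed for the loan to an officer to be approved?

5

The loan to an officer requires a majority of the disinterested directors present (10 − 2 = 8).
A majority of 8 is 5.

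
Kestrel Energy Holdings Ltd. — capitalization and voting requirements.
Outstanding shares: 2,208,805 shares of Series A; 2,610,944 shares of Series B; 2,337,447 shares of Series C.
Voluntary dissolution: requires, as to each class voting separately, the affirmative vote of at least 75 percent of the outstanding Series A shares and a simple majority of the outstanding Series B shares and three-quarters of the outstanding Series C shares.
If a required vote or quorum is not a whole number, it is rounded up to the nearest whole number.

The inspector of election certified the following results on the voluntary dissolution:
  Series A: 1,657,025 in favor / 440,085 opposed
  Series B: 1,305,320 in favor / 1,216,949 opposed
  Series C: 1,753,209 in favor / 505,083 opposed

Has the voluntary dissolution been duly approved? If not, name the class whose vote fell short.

Series A: 3/4 of 2208805 = 1656603.75, rounded up to 1656604; 1,656,604 required, 1,657,025 in favor — approved.
Series B: a majority of 2610944 is 1305473; 1,305,473 required, 1,305,320 in favor — not approved.
Series C: 3/4 of 2337447 = 1753085.25, rounded up to 1753086; 1,753,086 required, 1,753,209 in favor — approved.

Not approved — the Series B shares did not give the required vote.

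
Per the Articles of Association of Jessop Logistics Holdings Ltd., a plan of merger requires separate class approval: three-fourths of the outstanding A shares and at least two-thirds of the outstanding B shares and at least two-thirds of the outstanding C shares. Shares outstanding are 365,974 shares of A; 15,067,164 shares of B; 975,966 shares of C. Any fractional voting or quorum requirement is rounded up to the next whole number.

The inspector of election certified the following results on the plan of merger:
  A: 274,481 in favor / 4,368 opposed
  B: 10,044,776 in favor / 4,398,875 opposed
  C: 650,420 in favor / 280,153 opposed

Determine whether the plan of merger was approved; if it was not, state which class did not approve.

Not approved — the C shares did not give the required vote.

A: 3/4 of 365974 = 274480.50, rounded up to 274481; 274,481 required, 274,481 in favor — approved.
B: 2/3 of 15067164 = 10044776; 10,044,776 required, 10,044,776 in favor — approved.
C: 2/3 of 975966 = 650644; 650,644 required, 650,420 in favor — not approved.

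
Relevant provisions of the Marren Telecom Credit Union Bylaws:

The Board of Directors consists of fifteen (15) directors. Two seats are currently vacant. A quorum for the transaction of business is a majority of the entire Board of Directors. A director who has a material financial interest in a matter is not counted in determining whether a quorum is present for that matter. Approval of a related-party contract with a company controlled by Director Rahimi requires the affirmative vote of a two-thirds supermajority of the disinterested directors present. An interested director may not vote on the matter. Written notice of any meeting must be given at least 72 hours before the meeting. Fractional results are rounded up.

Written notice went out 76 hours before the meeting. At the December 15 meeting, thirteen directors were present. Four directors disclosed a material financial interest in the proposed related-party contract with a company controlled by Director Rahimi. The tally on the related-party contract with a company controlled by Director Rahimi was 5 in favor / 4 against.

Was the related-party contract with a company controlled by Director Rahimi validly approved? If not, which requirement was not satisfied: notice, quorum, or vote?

Invalid — vote requirement not satisfied.

Notice: 76 hours given; 72 required (76 ≥ 72). Satisfied.
Quorum: 13 present, but the 4 interested directors do not count, leaving 9. Quorum is 8. Satisfied.
Vote: the related-party contract with a company controlled by Director Rahimi requires two-thirds of the disinterested directors present (13 − 4 = 9). 2/3 of 9 = 6, so 6 affirmative votes are needed; 5 voted in favor. Not satisfied.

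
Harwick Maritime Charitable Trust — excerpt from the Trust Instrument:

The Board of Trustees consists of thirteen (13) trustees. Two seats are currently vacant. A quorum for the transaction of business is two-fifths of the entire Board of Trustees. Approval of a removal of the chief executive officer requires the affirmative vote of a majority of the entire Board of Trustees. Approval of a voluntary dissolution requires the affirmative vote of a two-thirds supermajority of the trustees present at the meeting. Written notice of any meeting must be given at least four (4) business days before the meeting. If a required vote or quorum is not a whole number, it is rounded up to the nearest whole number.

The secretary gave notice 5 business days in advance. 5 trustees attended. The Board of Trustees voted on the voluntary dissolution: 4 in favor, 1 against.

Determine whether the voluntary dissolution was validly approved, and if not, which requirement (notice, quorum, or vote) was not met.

Notice: 5 business days given; 4 required (5 ≥ 4). Satisfied.
Quorum: 5 present; quorum is 6. Not satisfied.
Vote: the voluntary dissolution requires two-thirds of the trustees present (5). 2/3 of 5 = 3.33, rounded up to 4, so 4 affirmative votes are needed; 4 voted in favor. Satisfied. (Moot — without a quorum no business can be validly transacted.)

Invalid — quorum requirement not satisfied.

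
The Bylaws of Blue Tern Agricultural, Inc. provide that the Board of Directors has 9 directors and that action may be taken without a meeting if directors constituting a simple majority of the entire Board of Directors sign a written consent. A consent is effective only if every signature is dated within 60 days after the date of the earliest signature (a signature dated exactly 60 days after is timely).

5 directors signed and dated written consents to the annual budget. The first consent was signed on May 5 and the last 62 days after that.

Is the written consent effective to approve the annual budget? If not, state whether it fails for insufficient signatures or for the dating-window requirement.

Signatures required: a simple majority of 9 — a majority of 9 is 5, so 5 needed; 5 signed. Sufficient.
Dating window: the latest signature is 62 days after the earliest; the limit is 60 days. Outside the window.

Not effective — dating-window requirement not satisfied.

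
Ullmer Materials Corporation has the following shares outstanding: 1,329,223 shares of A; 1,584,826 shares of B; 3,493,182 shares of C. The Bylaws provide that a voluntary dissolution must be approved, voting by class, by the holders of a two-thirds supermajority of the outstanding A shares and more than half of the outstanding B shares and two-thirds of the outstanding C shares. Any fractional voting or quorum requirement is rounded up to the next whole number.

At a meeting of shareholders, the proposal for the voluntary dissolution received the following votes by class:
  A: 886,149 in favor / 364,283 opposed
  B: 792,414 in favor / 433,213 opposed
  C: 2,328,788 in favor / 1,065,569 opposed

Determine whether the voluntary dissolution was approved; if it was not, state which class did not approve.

Approved — every class gave the required vote.

A: 2/3 of 1329223 = 886148.67, rounded up to 886149; 886,149 required, 886,149 in favor — approved.
B: a majority of 1584826 is 792414; 792,414 required, 792,414 in favor — approved.
C: 2/3 of 3493182 = 2328788; 2,328,788 required, 2,328,788 in favor — approved.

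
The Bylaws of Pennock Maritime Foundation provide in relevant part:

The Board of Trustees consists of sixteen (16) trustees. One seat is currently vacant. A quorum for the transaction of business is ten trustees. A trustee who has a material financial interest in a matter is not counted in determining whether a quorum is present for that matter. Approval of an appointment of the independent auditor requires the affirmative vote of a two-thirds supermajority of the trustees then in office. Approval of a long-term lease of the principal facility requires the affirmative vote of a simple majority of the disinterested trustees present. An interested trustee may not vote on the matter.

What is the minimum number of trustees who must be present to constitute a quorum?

10

The quorum is fixed at 10.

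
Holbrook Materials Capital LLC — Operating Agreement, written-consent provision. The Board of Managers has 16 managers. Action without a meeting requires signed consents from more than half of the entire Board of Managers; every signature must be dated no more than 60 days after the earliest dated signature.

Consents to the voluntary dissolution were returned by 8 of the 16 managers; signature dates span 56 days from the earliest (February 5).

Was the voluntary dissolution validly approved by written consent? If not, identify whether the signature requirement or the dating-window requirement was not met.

Signatures required: more than half of 16 — a majority of 16 is 9, so 9 needed; 8 signed. Insufficient.
Dating window: the latest signature is 56 days after the earliest; the limit is 60 days. Within the window.

Not effective — insufficient signatures.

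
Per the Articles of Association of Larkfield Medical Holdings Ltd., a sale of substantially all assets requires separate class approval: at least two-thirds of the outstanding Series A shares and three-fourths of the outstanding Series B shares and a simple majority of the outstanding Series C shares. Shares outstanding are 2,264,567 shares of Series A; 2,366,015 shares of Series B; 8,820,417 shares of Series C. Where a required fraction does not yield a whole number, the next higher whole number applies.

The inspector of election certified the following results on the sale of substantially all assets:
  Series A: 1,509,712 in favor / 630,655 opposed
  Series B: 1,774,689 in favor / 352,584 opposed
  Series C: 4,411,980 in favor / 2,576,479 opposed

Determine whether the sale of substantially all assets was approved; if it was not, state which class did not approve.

Approved — every class gave the required vote.

Series A: 2/3 of 2264567 = 1509711.33, rounded up to 1509712; 1,509,712 required, 1,509,712 in favor — approved.
Series B: 3/4 of 2366015 = 1774511.25, rounded up to 1774512; 1,774,512 required, 1,774,689 in favor — approved.
Series C: a majority of 8820417 is 4410209; 4,410,209 required, 4,411,980 in favor — approved.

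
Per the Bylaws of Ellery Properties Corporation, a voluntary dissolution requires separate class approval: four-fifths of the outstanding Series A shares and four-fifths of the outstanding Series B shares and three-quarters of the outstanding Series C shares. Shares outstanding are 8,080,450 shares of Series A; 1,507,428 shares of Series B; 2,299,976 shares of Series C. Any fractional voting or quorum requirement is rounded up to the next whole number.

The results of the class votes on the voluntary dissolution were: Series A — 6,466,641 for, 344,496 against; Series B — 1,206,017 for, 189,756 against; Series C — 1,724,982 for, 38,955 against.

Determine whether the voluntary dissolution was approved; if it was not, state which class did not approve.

Approved — every class gave the required vote.

Series A: 4/5 of 8080450 = 6464360; 6,464,360 required, 6,466,641 in favor — approved.
Series B: 4/5 of 1507428 = 1205942.40, rounded up to 1205943; 1,205,943 required, 1,206,017 in favor — approved.
Series C: 3/4 of 2299976 = 1724982; 1,724,982 required, 1,724,982 in favor — approved.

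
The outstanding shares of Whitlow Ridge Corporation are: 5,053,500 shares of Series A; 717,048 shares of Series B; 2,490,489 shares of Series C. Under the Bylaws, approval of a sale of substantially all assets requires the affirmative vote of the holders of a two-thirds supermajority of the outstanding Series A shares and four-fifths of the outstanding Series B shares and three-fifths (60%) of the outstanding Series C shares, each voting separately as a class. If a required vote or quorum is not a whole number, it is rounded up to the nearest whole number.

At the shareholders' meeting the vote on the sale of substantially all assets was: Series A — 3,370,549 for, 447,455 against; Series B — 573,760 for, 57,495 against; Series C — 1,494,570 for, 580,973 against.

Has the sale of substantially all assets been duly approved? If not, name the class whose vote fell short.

Approved — every class gave the required vote.

Series A: 2/3 of 5053500 = 3369000; 3,369,000 required, 3,370,549 in favor — approved.
Series B: 4/5 of 717048 = 573638.40, rounded up to 573639; 573,639 required, 573,760 in favor — approved.
Series C: 3/5 of 2490489 = 1494293.40, rounded up to 1494294; 1,494,294 required, 1,494,570 in favor — approved.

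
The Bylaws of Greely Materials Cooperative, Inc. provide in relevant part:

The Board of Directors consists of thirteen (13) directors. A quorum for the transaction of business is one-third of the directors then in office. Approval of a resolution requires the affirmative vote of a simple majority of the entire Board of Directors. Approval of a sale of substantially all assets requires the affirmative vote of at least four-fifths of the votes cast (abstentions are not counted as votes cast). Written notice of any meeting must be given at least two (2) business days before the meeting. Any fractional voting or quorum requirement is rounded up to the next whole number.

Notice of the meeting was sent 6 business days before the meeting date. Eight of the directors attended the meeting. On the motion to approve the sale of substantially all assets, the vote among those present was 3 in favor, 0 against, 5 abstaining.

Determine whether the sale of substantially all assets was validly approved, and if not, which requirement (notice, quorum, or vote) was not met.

Notice: 6 business days given; 2 required (6 ≥ 2). Satisfied.
Quorum: 8 present; quorum is 5. Satisfied.
Vote: the sale of substantially all assets requires four-fifths of the votes cast (8 present − 5 abstaining = 3). 4/5 of 3 = 2.40, rounded up to 3, so 3 affirmative votes are needed; 3 voted in favor. Satisfied.

Valid — all requirements satisfied.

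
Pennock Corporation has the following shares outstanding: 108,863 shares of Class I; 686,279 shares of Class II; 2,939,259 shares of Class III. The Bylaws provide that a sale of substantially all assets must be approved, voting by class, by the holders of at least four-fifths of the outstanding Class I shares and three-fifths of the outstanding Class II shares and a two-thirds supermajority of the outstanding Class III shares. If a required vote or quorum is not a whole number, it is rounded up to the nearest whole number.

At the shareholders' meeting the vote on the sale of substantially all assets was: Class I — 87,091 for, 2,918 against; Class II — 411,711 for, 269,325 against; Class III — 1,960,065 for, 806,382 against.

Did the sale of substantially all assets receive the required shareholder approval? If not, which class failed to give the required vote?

Class I: 4/5 of 108863 = 87090.40, rounded up to 87091; 87,091 required, 87,091 in favor — approved.
Class II: 3/5 of 686279 = 411767.40, rounded up to 411768; 411,768 required, 411,711 in favor — not approved.
Class III: 2/3 of 2939259 = 1959506; 1,959,506 required, 1,960,065 in favor — approved.

Not approved — the Class II shares did not give the required vote.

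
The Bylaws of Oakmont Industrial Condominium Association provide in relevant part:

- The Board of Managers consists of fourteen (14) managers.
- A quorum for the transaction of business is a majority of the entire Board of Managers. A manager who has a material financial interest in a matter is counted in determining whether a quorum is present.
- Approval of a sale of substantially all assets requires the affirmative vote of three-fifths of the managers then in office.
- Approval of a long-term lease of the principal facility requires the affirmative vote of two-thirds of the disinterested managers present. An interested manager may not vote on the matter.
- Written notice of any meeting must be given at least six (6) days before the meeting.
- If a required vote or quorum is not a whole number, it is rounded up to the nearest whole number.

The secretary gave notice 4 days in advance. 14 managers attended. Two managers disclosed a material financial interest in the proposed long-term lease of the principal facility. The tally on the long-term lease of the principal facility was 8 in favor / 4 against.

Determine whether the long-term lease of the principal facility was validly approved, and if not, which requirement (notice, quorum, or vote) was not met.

Invalid — notice requirement not satisfied.

Notice: 4 days given; 6 required (4 < 6). Not satisfied.
Quorum: 14 present (interested managers count toward quorum); quorum is 8. Satisfied.
Vote: the long-term lease of the principal facility requires two-thirds of the disinterested managers present (14 − 2 = 12). 2/3 of 12 = 8, so 8 affirmative votes are needed; 8 voted in favor. Satisfied.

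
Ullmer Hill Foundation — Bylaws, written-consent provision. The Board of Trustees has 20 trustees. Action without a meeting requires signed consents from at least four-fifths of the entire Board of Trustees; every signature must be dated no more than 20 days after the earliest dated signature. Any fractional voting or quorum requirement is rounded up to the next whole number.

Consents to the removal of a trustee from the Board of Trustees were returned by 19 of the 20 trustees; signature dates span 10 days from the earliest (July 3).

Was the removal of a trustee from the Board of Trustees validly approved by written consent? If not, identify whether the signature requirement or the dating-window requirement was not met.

Signatures required: at least four-fifths of 20 — 4/5 of 20 = 16, so 16 needed; 19 signed. Sufficient.
Dating window: the latest signature is 10 days after the earliest; the limit is 20 days. Within the window.

Effective — both the signature and dating-window requirements are satisfied.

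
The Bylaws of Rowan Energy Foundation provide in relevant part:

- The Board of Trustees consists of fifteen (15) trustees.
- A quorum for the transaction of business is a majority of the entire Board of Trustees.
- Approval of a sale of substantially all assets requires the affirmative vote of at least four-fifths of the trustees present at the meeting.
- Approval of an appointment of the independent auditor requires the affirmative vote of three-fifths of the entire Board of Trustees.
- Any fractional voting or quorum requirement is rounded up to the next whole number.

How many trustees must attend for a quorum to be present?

8

A majority of 15 is 8.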